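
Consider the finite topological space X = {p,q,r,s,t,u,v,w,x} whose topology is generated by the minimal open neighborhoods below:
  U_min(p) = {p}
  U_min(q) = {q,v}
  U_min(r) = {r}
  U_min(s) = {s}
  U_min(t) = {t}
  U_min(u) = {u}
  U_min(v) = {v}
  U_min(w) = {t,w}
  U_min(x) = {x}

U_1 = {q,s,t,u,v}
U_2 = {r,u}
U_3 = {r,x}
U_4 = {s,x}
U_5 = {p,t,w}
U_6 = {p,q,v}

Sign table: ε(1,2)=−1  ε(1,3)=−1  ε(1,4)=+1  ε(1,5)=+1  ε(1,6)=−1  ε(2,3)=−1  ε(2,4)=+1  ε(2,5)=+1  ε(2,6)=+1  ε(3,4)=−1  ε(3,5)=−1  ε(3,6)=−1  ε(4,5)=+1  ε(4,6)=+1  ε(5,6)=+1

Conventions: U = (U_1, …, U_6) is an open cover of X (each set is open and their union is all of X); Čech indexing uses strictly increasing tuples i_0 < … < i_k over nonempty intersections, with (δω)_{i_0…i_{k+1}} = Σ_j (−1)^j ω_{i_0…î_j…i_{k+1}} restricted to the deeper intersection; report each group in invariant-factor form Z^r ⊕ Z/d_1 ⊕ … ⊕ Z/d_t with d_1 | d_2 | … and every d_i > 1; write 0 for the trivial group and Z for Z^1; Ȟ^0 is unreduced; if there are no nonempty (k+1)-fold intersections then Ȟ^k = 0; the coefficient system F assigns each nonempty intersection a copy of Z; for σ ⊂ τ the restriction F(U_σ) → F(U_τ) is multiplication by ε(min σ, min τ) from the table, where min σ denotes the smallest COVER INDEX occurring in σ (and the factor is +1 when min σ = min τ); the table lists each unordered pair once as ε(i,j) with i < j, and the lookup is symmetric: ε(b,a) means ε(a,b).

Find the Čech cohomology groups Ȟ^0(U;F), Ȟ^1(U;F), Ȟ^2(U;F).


cover nerve:
  U12={u} U14={s} U15={t} U16={q,v} U23={r} U34={x} U56={p}
C dims 6,7; δ0: rk 6, SNF 1^5·2
Ȟ^0: (6−6)−0=0 ⇒ 0
Ȟ^1: (7−0)−6=1 plus torsion [2] ⇒ Z ⊕ Z/2
Ȟ^2: (0−0)−0=0 ⇒ 0

Ȟ^0 ≅ 0, Ȟ^1 ≅ Z ⊕ Z/2, Ȟ^2 ≅ 0


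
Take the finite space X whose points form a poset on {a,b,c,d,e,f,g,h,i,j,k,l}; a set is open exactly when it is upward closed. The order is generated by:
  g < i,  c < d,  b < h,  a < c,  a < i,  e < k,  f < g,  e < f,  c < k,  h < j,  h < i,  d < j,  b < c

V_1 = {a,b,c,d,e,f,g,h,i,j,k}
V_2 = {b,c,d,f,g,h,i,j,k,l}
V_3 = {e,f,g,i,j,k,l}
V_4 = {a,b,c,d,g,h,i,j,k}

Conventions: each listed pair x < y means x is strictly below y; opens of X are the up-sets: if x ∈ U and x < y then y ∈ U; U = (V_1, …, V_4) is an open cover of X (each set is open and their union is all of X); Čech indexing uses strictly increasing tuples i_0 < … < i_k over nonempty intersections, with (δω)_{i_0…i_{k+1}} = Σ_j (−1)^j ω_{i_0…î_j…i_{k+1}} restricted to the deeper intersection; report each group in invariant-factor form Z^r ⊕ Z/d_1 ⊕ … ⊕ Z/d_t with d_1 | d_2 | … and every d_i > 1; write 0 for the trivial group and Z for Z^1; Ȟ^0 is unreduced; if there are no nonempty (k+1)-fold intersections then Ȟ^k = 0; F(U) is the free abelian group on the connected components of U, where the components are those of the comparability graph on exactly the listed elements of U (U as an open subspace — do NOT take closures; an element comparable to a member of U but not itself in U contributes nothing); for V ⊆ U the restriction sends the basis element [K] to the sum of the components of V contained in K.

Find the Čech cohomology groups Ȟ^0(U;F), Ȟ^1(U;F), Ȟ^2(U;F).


Ȟ^0(U;F) ≅ Z^2,  Ȟ^1(U;F) ≅ 0,  Ȟ^2(U;F) ≅ 0

cover nerve:
  V12={b,c,d,f,g,h,i,j,k} V13={e,f,g,i,j,k} V14={a,b,c,d,g,h,i,j,k} V23={f,g,i,j,k,l} V24={b,c,d,g,h,i,j,k} V34={g,i,j,k}
  V123={f,g,i,j,k} V124={b,c,d,g,h,i,j,k} V134={g,i,j,k} V234={g,i,j,k}
  V1234={g,i,j,k}
components per intersection:
  V1: {a,b,c,d,e,f,g,h,i,j,k}
  V2: {b,c,d,f,g,h,i,j,k} {l}
  V3: {e,f,g,i,k} {j} {l}
  V4: {a,b,c,d,g,h,i,j,k}
  V12: {b,c,d,f,g,h,i,j,k}
  V13: {e,f,g,i,k} {j}
  V14: {a,b,c,d,g,h,i,j,k}
  V23: {f,g,i} {j} {k} {l}
  V24: {b,c,d,g,h,i,j,k}
  V34: {g,i} {j} {k}
  V123: {f,g,i} {j} {k}
  V124: {b,c,d,g,h,i,j,k}
  V134: {g,i} {j} {k}
  V234: {g,i} {j} {k}
  V1234: {g,i} {j} {k}
C dims 7,12,10,3; δ0: rk 5, SNF 1^5; δ1: rk 7, SNF 1^7; δ2: rk 3, SNF 1^3
Ȟ^0: (7−5)−0=2 ⇒ Z^2
Ȟ^1: (12−7)−5=0 ⇒ 0
Ȟ^2: (10−3)−7=0 ⇒ 0


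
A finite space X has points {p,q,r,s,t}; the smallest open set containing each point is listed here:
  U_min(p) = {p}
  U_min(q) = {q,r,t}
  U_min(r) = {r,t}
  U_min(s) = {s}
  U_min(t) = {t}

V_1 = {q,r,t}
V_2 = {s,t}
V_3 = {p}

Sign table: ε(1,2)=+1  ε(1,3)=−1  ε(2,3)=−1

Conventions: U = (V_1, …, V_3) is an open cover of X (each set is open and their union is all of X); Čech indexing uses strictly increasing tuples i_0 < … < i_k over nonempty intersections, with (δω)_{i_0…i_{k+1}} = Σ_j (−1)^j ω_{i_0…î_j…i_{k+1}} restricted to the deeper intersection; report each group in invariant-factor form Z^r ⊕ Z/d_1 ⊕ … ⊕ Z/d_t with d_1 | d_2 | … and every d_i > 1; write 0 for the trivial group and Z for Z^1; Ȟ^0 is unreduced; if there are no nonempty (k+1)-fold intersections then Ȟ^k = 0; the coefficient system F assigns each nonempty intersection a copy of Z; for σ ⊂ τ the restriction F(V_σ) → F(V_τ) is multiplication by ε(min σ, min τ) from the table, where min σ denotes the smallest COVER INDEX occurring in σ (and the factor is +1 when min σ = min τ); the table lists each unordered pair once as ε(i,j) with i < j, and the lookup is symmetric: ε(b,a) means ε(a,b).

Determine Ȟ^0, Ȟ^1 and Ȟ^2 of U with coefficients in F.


intersection data:
  V12={t}
C dims 3,1; δ0: rk 1, SNF 1^1
Ȟ^0 = (3 − 1) − 0 = 2, so Ȟ^0 ≅ Z^2
Ȟ^1 = (1 − 0) − 1 = 0, so Ȟ^1 ≅ 0
Ȟ^2 = (0 − 0) − 0 = 0, so Ȟ^2 ≅ 0

Ȟ^0 ≅ Z^2,  Ȟ^1 ≅ 0,  Ȟ^2 ≅ 0


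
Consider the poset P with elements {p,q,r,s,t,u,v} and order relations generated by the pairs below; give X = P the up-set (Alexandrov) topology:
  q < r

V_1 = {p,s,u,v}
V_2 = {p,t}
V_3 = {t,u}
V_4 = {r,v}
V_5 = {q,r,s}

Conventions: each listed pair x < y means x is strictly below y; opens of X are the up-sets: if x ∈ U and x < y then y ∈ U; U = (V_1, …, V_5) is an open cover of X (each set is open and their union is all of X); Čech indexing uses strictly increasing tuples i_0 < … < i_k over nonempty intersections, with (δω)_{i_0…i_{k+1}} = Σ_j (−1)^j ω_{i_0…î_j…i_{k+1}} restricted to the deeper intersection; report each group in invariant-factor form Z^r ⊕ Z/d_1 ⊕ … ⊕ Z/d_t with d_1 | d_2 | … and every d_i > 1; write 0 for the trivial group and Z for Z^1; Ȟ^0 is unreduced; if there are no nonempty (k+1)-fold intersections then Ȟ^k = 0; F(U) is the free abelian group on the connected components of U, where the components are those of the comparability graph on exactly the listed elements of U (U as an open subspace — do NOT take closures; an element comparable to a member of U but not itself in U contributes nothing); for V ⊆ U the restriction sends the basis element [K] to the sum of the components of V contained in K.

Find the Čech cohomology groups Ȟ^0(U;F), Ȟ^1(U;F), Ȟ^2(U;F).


nonempty intersections:
  V12={p} V13={u} V14={v} V15={s} V23={t} V45={r}
components per intersection:
  V1: {p} {s} {u} {v}
  V2: {p} {t}
  V3: {t} {u}
  V4: {r} {v}
  V5: {q,r} {s}
  V12: {p}
  V13: {u}
  V14: {v}
  V15: {s}
  V23: {t}
  V45: {r}
C dims 12,6; δ0: rk 6, SNF 1^6
Ȟ^0: (12−6)−0=6 ⇒ Z^6
Ȟ^1: (6−0)−6=0 ⇒ 0
Ȟ^2: (0−0)−0=0 ⇒ 0

Ȟ^0(U;F) ≅ Z^6, Ȟ^1(U;F) ≅ 0, Ȟ^2(U;F) ≅ 0


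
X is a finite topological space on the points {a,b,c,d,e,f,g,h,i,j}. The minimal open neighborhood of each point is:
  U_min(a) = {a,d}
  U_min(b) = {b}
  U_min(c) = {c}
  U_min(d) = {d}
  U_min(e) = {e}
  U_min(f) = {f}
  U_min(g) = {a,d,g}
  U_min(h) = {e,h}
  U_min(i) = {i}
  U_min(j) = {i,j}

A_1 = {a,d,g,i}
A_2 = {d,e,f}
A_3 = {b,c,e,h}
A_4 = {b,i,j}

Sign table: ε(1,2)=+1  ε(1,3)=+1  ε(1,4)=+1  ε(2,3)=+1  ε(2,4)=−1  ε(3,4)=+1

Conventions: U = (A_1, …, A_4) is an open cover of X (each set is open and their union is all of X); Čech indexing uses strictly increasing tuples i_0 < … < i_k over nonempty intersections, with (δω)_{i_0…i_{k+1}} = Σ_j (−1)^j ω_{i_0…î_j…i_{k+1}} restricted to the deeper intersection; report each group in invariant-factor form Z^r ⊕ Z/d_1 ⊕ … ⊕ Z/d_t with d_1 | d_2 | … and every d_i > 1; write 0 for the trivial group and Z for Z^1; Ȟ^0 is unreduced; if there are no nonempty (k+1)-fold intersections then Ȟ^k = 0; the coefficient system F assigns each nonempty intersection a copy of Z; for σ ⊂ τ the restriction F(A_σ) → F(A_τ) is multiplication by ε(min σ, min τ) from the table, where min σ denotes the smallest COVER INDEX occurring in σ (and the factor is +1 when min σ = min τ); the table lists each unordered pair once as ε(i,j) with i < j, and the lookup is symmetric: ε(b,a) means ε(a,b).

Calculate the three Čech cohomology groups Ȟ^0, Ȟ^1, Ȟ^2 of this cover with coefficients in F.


Ȟ^0(U;F) ≅ Z; Ȟ^1(U;F) ≅ Z; Ȟ^2(U;F) ≅ 0

nerve of the cover:
  A12={d} A14={i} A23={e} A34={b}
C dims 4,4; δ0: rk 3, SNF 1^3
Ȟ^0 = (4 − 3) − 0 = 1, so Ȟ^0 ≅ Z
Ȟ^1 = (4 − 0) − 3 = 1, so Ȟ^1 ≅ Z
Ȟ^2 = (0 − 0) − 0 = 0, so Ȟ^2 ≅ 0


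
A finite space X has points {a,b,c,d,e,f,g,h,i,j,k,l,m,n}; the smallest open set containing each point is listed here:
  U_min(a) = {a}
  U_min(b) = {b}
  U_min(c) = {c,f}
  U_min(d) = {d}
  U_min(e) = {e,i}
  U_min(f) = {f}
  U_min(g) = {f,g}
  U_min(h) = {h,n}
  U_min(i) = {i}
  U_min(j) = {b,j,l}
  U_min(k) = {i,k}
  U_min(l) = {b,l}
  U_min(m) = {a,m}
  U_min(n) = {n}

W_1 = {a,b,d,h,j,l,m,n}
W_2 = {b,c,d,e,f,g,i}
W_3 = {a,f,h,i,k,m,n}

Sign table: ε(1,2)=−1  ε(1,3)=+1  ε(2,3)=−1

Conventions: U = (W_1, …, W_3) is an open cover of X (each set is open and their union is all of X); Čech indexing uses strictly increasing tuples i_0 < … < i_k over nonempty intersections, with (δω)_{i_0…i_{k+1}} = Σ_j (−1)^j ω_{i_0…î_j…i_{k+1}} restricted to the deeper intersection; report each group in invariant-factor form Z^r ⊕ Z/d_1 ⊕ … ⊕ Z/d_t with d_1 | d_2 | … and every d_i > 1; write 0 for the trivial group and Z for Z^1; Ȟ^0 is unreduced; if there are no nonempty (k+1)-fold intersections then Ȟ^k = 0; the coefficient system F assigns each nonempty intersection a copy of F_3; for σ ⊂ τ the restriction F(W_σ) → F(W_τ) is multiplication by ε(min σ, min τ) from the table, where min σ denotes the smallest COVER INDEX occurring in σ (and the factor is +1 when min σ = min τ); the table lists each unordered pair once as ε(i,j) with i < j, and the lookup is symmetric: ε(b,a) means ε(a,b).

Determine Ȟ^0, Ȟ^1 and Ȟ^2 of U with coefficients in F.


nerve simplices:
  W12={b,d} W13={a,h,m,n} W23={f,i}
C dims 3,3; δ0: rk_F3 2
degree 0: 3−2−0 = 1 → Ȟ^0 ≅ Z/3
degree 1: 3−0−2 = 1 → Ȟ^1 ≅ Z/3
degree 2: 0−0−0 = 0 → Ȟ^2 ≅ 0

Ȟ^0 ≅ Z/3, Ȟ^1 ≅ Z/3 and Ȟ^2 ≅ 0


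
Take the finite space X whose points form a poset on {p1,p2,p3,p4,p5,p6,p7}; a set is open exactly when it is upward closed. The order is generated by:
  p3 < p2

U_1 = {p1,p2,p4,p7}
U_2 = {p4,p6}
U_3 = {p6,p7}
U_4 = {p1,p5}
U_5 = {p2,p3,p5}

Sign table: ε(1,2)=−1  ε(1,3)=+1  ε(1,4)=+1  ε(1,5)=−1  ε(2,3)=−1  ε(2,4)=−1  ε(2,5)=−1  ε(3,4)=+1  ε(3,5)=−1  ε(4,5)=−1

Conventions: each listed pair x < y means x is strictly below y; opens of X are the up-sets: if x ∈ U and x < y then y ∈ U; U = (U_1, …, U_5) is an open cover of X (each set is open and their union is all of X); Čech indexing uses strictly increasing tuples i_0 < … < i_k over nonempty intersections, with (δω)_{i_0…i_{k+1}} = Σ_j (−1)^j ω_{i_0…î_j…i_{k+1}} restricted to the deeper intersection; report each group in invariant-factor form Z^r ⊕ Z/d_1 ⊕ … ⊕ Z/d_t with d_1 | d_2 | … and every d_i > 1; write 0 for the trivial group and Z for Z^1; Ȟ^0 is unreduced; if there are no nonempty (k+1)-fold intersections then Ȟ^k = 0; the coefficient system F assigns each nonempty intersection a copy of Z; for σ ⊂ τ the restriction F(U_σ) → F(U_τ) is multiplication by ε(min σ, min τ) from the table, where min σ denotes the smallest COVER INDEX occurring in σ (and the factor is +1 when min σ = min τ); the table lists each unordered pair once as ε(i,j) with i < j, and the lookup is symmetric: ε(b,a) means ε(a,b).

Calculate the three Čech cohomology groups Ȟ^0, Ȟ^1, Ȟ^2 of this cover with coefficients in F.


Ȟ^0 ≅ Z, Ȟ^1 ≅ Z^2 and Ȟ^2 ≅ 0

nerve of the cover:
  U12={p4} U13={p7} U14={p1} U15={p2} U23={p6} U45={p5}
C dims 5,6; δ0: rk 4, SNF 1^4
Ȟ^0 = (5 − 4) − 0 = 1, so Ȟ^0 ≅ Z
Ȟ^1 = (6 − 0) − 4 = 2, so Ȟ^1 ≅ Z^2
Ȟ^2 = (0 − 0) − 0 = 0, so Ȟ^2 ≅ 0


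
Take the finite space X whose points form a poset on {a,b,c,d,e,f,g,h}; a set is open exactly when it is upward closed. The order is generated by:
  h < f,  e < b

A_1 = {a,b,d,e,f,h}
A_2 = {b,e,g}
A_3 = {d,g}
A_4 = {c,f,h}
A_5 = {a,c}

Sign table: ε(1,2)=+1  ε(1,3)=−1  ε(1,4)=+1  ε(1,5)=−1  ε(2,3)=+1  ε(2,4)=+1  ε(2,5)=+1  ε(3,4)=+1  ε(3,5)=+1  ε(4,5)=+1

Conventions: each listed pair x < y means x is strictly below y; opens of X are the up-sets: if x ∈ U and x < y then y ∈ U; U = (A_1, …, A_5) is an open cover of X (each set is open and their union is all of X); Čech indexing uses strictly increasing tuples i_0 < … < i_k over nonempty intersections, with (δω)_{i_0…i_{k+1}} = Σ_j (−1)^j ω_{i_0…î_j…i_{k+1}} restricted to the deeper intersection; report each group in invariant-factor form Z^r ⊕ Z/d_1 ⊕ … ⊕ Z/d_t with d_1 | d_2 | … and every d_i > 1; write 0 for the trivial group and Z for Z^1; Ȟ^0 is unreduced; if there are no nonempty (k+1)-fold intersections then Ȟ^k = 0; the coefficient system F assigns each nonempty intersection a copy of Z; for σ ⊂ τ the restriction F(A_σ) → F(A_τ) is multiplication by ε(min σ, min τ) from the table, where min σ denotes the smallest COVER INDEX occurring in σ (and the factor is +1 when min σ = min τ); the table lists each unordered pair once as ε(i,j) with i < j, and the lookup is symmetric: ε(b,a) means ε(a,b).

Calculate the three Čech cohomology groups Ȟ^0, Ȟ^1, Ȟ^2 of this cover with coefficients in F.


Ȟ^0 = 0,  Ȟ^1 = Z ⊕ Z/2,  Ȟ^2 = 0

intersection data:
  A12={b,e} A13={d} A14={f,h} A15={a} A23={g} A45={c}
C dims 5,6; δ0: rk 5, SNF 1^4·2
Ȟ^0 = (5 − 5) − 0 = 0, so Ȟ^0 ≅ 0
Ȟ^1 = (6 − 0) − 5 = 1 plus torsion [2], so Ȟ^1 ≅ Z ⊕ Z/2
Ȟ^2 = (0 − 0) − 0 = 0, so Ȟ^2 ≅ 0


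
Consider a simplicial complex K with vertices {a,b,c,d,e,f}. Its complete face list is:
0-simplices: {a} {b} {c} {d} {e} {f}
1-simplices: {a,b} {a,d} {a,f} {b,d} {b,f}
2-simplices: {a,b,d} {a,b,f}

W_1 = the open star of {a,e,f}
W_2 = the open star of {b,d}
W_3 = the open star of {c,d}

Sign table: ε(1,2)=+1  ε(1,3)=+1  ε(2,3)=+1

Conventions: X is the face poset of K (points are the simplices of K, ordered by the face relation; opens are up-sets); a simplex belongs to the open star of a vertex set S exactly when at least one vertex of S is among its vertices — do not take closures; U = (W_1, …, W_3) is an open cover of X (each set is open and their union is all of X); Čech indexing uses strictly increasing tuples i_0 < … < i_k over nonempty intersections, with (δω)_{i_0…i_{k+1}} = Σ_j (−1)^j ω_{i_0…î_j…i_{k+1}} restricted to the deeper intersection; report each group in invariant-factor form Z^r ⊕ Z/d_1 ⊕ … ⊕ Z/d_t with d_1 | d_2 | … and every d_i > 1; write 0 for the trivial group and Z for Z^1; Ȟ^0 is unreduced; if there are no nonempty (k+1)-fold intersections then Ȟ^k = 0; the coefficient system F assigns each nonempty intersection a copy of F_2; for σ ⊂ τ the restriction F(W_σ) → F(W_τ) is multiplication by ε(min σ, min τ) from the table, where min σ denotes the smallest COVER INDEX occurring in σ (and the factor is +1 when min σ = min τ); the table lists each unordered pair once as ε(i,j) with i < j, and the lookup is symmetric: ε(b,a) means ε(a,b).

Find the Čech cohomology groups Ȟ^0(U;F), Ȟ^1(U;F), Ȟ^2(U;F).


cover nerve:
  W1={{a},{e},{f},{a,b},{a,d},{a,f},{b,f},{a,b,d},{a,b,f}} W2={{b},{d},{a,b},{a,d},{b,d},{b,f},{a,b,d},{a,b,f}} W3={{c},{d},{a,d},{b,d},{a,b,d}}
  W12={{a,b},{a,d},{b,f},{a,b,d},{a,b,f}} W13={{a,d},{a,b,d}} W23={{d},{a,d},{b,d},{a,b,d}}
  W123={{a,d},{a,b,d}}
C dims 3,3,1; δ0: rk_F2 2; δ1: rk_F2 1
Ȟ^0: (3−2)−0=1 ⇒ Z/2
Ȟ^1: (3−1)−2=0 ⇒ 0
Ȟ^2: (1−0)−1=0 ⇒ 0

Ȟ^0(U;F) ≅ Z/2, Ȟ^1(U;F) ≅ 0 and Ȟ^2(U;F) ≅ 0


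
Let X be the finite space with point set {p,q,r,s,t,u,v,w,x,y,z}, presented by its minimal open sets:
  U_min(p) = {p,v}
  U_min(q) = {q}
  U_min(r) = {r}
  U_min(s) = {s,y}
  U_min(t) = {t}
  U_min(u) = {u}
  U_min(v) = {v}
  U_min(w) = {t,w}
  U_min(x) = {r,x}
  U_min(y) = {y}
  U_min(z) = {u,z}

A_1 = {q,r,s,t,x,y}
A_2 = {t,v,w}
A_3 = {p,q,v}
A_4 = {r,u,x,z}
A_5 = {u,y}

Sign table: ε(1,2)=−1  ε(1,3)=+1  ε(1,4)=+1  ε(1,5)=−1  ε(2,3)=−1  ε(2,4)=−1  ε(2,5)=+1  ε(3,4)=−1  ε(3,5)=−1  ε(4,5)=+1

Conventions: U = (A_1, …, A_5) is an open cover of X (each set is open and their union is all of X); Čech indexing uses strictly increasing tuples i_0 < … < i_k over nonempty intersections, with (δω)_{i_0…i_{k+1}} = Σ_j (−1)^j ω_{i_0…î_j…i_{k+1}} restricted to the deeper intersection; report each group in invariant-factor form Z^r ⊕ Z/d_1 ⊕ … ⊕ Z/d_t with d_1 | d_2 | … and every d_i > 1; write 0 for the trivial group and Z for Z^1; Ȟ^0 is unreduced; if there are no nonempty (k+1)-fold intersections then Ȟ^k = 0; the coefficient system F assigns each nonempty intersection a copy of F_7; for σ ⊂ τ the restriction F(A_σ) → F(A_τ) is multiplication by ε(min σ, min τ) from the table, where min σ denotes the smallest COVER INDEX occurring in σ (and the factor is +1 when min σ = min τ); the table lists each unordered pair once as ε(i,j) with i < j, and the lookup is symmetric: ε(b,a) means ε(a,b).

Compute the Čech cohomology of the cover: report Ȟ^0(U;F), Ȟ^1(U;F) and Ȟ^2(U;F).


Ȟ^0(U;F) ≅ 0; Ȟ^1(U;F) ≅ Z/7; Ȟ^2(U;F) ≅ 0

intersection data:
  A12={t} A13={q} A14={r,x} A15={y} A23={v} A45={u}
C dims 5,6; δ0: rk_F7 5
Ȟ^0 = (5 − 5) − 0 = 0, so Ȟ^0 ≅ 0
Ȟ^1 = (6 − 0) − 5 = 1, so Ȟ^1 ≅ Z/7
Ȟ^2 = (0 − 0) − 0 = 0, so Ȟ^2 ≅ 0


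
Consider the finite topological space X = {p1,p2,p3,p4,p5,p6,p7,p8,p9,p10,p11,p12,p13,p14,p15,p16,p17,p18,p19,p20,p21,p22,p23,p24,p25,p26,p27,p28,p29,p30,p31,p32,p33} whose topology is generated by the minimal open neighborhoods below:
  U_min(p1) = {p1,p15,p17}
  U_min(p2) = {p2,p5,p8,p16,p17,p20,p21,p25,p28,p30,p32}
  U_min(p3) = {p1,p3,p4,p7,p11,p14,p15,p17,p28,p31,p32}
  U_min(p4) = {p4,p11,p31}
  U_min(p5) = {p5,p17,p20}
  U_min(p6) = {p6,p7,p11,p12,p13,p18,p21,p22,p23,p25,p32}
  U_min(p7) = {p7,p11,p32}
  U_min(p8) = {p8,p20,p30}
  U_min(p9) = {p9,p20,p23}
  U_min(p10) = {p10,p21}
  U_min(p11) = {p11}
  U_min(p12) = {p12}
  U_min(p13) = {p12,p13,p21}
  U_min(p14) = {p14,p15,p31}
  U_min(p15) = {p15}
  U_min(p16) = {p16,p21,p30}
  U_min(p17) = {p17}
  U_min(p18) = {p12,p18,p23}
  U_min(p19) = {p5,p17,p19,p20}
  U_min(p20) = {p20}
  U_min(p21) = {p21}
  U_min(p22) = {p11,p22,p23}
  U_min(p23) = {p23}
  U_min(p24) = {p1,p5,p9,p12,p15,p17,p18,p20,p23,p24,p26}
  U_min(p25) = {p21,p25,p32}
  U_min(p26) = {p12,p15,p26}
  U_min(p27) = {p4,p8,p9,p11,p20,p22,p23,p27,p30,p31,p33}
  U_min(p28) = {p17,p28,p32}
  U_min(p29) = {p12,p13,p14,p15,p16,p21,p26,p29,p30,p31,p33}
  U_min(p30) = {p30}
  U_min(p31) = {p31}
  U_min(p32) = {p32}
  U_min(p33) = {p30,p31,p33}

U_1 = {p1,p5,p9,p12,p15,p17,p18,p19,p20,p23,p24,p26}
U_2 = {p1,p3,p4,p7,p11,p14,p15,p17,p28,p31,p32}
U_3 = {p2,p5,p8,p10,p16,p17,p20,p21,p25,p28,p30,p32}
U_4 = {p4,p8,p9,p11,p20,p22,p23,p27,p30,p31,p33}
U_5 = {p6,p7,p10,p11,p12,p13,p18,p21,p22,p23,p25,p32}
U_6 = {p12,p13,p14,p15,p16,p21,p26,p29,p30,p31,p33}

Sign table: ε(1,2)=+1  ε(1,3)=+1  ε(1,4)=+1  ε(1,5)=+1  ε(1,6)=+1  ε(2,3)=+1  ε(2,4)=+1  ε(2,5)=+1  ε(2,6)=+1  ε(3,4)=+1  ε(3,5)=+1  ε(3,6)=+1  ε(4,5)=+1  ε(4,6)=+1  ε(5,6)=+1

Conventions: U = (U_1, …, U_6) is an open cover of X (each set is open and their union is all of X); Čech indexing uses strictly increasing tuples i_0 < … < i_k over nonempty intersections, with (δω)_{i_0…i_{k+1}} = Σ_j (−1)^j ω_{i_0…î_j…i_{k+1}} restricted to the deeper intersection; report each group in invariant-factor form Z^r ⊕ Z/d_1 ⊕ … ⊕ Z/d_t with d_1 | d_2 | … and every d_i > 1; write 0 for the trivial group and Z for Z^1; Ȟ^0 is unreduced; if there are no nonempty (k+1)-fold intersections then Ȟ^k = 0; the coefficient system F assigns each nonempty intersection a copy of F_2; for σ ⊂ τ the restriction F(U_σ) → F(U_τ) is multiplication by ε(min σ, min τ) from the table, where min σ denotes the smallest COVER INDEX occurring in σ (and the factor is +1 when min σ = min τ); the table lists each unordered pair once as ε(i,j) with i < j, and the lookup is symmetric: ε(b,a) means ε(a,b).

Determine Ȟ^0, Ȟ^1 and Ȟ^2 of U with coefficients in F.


Ȟ^0 ≅ Z/2; Ȟ^1 ≅ Z/2; Ȟ^2 ≅ Z/2

nonempty intersections:
  U12={p1,p15,p17} U13={p5,p17,p20} U14={p9,p20,p23} U15={p12,p18,p23} U16={p12,p15,p26} U23={p17,p28,p32} U24={p4,p11,p31} U25={p7,p11,p32} U26={p14,p15,p31} U34={p8,p20,p30} U35={p10,p21,p25,p32} U36={p16,p21,p30} U45={p11,p22,p23} U46={p30,p31,p33} U56={p12,p13,p21}
  U123={p17} U126={p15} U134={p20} U145={p23} U156={p12} U235={p32} U245={p11} U246={p31} U346={p30} U356={p21}
C dims 6,15,10; δ0: rk_F2 5; δ1: rk_F2 9
Ȟ^0: (6−5)−0=1 ⇒ Z/2
Ȟ^1: (15−9)−5=1 ⇒ Z/2
Ȟ^2: (10−0)−9=1 ⇒ Z/2


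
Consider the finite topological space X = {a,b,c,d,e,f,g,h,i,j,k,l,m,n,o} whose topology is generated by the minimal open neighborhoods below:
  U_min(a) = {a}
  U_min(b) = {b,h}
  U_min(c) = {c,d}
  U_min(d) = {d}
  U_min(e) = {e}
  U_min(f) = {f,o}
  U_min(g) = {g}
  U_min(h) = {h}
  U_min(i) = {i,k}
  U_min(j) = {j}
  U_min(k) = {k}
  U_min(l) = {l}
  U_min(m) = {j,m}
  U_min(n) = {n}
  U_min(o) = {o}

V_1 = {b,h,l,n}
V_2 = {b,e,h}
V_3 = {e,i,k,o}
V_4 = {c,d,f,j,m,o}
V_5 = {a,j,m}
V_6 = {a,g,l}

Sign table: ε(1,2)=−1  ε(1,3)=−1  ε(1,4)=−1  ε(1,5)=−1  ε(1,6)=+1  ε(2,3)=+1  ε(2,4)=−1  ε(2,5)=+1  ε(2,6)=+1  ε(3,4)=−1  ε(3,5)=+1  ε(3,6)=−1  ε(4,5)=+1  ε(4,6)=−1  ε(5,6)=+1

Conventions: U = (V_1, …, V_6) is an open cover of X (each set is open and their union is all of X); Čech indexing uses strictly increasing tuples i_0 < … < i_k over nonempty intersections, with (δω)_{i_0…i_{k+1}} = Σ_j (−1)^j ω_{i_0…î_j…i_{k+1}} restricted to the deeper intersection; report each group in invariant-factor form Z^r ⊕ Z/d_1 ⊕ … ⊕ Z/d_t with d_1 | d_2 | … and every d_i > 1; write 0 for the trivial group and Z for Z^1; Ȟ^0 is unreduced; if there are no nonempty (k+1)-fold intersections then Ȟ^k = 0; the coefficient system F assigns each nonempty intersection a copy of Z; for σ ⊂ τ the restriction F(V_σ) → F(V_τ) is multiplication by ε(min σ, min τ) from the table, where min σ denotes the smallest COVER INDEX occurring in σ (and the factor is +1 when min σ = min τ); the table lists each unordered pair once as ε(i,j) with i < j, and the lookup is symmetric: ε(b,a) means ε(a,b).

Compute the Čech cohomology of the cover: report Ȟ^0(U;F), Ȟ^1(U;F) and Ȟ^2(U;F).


Ȟ^0(U;F) ≅ Z, Ȟ^1(U;F) ≅ Z and Ȟ^2(U;F) ≅ 0

nerve of the cover:
  V12={b,h} V16={l} V23={e} V34={o} V45={j,m} V56={a}
C dims 6,6; δ0: rk 5, SNF 1^5
Ȟ^0 = (6 − 5) − 0 = 1, so Ȟ^0 ≅ Z
Ȟ^1 = (6 − 0) − 5 = 1, so Ȟ^1 ≅ Z
Ȟ^2 = (0 − 0) − 0 = 0, so Ȟ^2 ≅ 0


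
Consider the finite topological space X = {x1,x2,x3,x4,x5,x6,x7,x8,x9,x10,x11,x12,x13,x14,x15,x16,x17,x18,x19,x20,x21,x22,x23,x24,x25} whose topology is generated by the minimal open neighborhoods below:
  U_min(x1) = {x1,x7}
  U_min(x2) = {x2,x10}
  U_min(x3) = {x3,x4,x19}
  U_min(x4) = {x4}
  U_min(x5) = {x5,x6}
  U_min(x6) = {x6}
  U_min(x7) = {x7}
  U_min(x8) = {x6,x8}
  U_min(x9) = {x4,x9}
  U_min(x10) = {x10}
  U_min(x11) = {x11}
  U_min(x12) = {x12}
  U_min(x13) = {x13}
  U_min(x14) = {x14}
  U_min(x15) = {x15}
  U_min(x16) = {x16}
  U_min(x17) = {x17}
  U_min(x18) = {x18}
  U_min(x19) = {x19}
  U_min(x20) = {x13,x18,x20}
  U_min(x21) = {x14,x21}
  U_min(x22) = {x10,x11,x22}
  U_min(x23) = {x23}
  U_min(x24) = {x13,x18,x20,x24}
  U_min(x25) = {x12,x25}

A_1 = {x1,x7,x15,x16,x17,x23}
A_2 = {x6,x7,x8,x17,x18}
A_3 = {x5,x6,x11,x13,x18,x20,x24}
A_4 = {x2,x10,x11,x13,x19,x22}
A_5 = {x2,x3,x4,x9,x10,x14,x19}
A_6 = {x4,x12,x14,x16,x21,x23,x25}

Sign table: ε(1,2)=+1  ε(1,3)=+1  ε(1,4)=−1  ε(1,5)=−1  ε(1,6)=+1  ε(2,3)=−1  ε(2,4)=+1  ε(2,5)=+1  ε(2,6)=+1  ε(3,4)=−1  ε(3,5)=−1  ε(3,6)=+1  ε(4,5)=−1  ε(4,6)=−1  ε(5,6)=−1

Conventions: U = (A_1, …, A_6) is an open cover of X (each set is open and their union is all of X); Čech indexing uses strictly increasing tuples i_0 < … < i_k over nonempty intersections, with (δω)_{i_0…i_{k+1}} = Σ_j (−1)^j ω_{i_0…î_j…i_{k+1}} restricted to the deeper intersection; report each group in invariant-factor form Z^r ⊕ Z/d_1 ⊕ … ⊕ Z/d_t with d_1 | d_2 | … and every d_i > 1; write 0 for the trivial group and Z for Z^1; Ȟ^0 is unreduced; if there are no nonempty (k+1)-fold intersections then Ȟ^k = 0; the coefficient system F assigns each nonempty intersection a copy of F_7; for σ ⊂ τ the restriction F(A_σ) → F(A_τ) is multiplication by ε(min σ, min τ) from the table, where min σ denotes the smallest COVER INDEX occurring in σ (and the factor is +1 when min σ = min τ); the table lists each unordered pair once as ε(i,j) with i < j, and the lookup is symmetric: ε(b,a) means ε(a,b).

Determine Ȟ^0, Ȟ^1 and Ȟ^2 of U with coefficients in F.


Ȟ^0 = Z/7; Ȟ^1 = Z/7; Ȟ^2 = 0

nerve simplices:
  A12={x7,x17} A16={x16,x23} A23={x6,x18} A34={x11,x13} A45={x2,x10,x19} A56={x4,x14}
C dims 6,6; δ0: rk_F7 5
degree 0: 6−5−0 = 1 → Ȟ^0 ≅ Z/7
degree 1: 6−0−5 = 1 → Ȟ^1 ≅ Z/7
degree 2: 0−0−0 = 0 → Ȟ^2 ≅ 0


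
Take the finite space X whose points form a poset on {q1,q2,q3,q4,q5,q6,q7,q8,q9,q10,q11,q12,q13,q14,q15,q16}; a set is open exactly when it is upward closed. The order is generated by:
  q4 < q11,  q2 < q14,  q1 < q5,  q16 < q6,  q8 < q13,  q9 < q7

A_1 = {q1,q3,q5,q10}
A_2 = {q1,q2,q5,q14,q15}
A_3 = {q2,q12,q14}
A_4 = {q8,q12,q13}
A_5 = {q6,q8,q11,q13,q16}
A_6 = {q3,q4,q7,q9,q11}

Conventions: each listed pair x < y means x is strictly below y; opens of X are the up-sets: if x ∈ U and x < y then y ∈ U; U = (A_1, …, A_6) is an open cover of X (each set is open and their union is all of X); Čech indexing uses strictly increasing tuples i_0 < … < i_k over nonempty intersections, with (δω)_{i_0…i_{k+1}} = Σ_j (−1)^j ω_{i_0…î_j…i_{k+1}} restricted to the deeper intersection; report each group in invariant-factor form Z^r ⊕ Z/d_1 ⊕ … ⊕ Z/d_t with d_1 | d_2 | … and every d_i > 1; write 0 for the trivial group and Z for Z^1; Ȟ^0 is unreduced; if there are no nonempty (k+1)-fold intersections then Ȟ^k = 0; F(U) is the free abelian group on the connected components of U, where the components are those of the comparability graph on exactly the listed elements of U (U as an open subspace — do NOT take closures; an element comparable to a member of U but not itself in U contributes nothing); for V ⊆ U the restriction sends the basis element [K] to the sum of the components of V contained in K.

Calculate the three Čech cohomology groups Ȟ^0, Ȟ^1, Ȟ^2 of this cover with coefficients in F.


intersection data:
  A12={q1,q5} A16={q3} A23={q2,q14} A34={q12} A45={q8,q13} A56={q11}
components per intersection:
  A1: {q1,q5} {q3} {q10}
  A2: {q1,q5} {q2,q14} {q15}
  A3: {q2,q14} {q12}
  A4: {q8,q13} {q12}
  A5: {q6,q16} {q8,q13} {q11}
  A6: {q3} {q4,q11} {q7,q9}
  A12: {q1,q5}
  A16: {q3}
  A23: {q2,q14}
  A34: {q12}
  A45: {q8,q13}
  A56: {q11}
C dims 16,6; δ0: rk 6, SNF 1^6
Ȟ^0 = (16 − 6) − 0 = 10, so Ȟ^0 ≅ Z^10
Ȟ^1 = (6 − 0) − 6 = 0, so Ȟ^1 ≅ 0
Ȟ^2 = (0 − 0) − 0 = 0, so Ȟ^2 ≅ 0

Ȟ^0 = Z^10, Ȟ^1 = 0, Ȟ^2 = 0


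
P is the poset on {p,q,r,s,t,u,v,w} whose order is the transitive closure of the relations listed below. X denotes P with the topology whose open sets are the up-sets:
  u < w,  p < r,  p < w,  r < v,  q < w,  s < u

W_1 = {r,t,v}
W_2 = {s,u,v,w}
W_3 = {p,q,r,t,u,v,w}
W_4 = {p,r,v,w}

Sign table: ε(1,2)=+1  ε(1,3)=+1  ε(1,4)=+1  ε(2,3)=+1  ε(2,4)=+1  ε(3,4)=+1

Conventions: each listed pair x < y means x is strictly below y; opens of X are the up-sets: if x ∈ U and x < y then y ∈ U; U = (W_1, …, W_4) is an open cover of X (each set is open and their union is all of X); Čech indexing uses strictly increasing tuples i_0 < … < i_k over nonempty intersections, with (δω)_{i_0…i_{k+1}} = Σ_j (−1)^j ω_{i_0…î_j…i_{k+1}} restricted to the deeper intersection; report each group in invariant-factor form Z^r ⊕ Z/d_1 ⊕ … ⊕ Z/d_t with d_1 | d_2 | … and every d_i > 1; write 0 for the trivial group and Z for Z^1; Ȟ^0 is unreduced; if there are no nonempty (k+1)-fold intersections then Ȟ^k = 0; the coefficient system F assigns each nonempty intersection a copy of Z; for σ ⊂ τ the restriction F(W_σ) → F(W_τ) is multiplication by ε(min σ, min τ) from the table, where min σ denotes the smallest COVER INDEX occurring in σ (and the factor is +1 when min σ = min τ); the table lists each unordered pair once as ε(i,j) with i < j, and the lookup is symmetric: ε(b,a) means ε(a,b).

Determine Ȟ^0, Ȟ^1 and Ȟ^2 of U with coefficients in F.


Ȟ^0 ≅ Z; Ȟ^1 ≅ 0; Ȟ^2 ≅ 0

nonempty overlaps:
  W12={v} W13={r,t,v} W14={r,v} W23={u,v,w} W24={v,w} W34={p,r,v,w}
  W123={v} W124={v} W134={r,v} W234={v,w}
  W1234={v}
C dims 4,6,4,1; δ0: rk 3, SNF 1^3; δ1: rk 3, SNF 1^3; δ2: rk 1, SNF 1^1
degree 0: 4−3−0 = 1 → Ȟ^0 ≅ Z
degree 1: 6−3−3 = 0 → Ȟ^1 ≅ 0
degree 2: 4−1−3 = 0 → Ȟ^2 ≅ 0


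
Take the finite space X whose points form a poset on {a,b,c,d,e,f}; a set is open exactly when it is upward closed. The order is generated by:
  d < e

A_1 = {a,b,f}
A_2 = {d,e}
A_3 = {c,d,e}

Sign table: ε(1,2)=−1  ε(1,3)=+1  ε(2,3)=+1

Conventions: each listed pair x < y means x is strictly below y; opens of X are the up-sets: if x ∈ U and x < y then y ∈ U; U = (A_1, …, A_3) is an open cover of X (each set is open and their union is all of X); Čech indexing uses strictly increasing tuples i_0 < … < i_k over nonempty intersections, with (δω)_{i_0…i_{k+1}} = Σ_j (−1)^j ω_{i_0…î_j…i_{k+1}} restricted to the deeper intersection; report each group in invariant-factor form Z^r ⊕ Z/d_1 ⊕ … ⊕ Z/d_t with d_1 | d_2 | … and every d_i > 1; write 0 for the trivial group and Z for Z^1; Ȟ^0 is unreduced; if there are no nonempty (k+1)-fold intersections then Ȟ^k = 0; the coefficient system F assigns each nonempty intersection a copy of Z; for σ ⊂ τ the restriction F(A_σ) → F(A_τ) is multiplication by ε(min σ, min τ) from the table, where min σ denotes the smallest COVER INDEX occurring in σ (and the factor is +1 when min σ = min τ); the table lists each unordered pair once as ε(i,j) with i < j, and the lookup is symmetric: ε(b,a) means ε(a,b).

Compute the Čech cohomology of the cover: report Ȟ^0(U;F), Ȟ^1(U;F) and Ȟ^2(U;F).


Ȟ^0(U;F) ≅ Z^2, Ȟ^1(U;F) ≅ 0 and Ȟ^2(U;F) ≅ 0

cover nerve:
  A23={d,e}
C dims 3,1; δ0: rk 1, SNF 1^1
Ȟ^0: (3−1)−0=2 ⇒ Z^2
Ȟ^1: (1−0)−1=0 ⇒ 0
Ȟ^2: (0−0)−0=0 ⇒ 0


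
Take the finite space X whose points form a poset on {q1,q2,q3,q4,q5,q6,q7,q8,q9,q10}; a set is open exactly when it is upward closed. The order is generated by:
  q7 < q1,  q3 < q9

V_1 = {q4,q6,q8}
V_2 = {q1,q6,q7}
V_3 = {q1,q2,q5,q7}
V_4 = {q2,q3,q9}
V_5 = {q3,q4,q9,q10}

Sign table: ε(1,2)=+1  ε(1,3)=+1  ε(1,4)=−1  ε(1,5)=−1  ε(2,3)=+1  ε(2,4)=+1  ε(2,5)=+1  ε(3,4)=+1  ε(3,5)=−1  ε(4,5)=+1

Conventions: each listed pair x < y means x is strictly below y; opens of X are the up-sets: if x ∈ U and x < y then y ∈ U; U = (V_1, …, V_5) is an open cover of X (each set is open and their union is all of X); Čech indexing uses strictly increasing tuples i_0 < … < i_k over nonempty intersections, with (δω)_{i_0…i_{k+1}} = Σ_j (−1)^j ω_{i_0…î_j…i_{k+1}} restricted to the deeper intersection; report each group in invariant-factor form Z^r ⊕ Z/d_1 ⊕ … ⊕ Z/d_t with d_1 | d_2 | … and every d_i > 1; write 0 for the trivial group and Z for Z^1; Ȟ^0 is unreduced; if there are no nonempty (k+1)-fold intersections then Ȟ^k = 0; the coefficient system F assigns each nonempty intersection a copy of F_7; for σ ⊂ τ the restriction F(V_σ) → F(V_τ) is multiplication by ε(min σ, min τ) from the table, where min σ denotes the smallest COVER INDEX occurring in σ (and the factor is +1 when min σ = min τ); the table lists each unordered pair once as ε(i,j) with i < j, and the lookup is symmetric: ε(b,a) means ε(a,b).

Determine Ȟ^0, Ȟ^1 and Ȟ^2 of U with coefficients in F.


Ȟ^0(U;F) ≅ 0; Ȟ^1(U;F) ≅ 0; Ȟ^2(U;F) ≅ 0

nerve simplices:
  V12={q6} V15={q4} V23={q1,q7} V34={q2} V45={q3,q9}
C dims 5,5; δ0: rk_F7 5
degree 0: 5−5−0 = 0 → Ȟ^0 ≅ 0
degree 1: 5−0−5 = 0 → Ȟ^1 ≅ 0
degree 2: 0−0−0 = 0 → Ȟ^2 ≅ 0


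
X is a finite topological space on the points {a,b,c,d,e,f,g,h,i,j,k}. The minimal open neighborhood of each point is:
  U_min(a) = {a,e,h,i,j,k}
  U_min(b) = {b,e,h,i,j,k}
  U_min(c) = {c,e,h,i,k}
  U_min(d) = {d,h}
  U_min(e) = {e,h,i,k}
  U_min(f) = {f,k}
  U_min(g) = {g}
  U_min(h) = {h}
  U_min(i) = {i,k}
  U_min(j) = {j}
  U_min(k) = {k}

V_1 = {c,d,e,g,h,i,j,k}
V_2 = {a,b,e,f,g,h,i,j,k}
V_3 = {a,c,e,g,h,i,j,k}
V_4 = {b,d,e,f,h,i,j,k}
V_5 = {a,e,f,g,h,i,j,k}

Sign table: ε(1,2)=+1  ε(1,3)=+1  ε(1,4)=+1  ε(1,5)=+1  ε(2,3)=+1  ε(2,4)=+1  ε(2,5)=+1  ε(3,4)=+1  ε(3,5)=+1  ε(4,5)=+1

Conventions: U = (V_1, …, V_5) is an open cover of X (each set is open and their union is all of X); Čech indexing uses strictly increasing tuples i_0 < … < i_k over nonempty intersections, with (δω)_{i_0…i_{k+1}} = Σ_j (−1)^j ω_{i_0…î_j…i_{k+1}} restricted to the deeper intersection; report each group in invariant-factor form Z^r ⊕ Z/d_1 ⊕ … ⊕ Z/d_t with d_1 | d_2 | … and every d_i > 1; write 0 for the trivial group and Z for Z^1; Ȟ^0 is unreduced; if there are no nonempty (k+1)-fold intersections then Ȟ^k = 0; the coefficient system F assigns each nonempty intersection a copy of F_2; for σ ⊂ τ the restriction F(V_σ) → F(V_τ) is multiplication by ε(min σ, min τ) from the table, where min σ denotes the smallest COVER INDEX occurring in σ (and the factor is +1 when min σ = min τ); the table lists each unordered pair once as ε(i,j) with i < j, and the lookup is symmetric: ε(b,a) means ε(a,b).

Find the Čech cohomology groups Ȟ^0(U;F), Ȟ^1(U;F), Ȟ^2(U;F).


Ȟ^0 = Z/2,  Ȟ^1 = 0,  Ȟ^2 = 0

nonempty intersections:
  V12={e,g,h,i,j,k} V13={c,e,g,h,i,j,k} V14={d,e,h,i,j,k} V15={e,g,h,i,j,k} V23={a,e,g,h,i,j,k} V24={b,e,f,h,i,j,k} V25={a,e,f,g,h,i,j,k} V34={e,h,i,j,k} V35={a,e,g,h,i,j,k} V45={e,f,h,i,j,k}
  V123={e,g,h,i,j,k} V124={e,h,i,j,k} V125={e,g,h,i,j,k} V134={e,h,i,j,k} V135={e,g,h,i,j,k} V145={e,h,i,j,k} V234={e,h,i,j,k} V235={a,e,g,h,i,j,k} V245={e,f,h,i,j,k} V345={e,h,i,j,k}
  V1234={e,h,i,j,k} V1235={e,g,h,i,j,k} V1245={e,h,i,j,k} V1345={e,h,i,j,k} V2345={e,h,i,j,k}
  V12345={e,h,i,j,k}
C dims 5,10,10,5; δ0: rk_F2 4; δ1: rk_F2 6; δ2: rk_F2 4
Ȟ^0: (5−4)−0=1 ⇒ Z/2
Ȟ^1: (10−6)−4=0 ⇒ 0
Ȟ^2: (10−4)−6=0 ⇒ 0


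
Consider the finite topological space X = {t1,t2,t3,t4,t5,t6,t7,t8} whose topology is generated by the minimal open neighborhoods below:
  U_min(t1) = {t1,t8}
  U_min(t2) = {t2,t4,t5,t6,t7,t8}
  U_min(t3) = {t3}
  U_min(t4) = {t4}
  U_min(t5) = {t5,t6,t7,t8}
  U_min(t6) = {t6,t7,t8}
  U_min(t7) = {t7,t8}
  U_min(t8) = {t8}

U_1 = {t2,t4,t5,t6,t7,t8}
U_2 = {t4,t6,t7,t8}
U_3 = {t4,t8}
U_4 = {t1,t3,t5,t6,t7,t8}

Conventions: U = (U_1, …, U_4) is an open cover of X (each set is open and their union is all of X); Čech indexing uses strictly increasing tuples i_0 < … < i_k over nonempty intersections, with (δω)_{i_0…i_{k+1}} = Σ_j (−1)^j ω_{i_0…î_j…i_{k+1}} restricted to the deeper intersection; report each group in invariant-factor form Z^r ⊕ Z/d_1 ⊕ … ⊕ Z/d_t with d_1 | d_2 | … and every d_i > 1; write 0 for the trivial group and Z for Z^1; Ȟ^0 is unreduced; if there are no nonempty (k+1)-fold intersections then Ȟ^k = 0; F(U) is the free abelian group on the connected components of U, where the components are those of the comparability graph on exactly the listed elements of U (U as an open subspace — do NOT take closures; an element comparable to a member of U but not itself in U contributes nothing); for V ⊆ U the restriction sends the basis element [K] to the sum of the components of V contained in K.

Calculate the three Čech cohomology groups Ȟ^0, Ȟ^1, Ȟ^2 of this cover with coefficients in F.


nerve of the cover:
  U12={t4,t6,t7,t8} U13={t4,t8} U14={t5,t6,t7,t8} U23={t4,t8} U24={t6,t7,t8} U34={t8}
  U123={t4,t8} U124={t6,t7,t8} U134={t8} U234={t8}
  U1234={t8}
components per intersection:
  U1: {t2,t4,t5,t6,t7,t8}
  U2: {t4} {t6,t7,t8}
  U3: {t4} {t8}
  U4: {t1,t5,t6,t7,t8} {t3}
  U12: {t4} {t6,t7,t8}
  U13: {t4} {t8}
  U14: {t5,t6,t7,t8}
  U23: {t4} {t8}
  U24: {t6,t7,t8}
  U34: {t8}
  U123: {t4} {t8}
  U124: {t6,t7,t8}
  U134: {t8}
  U234: {t8}
  U1234: {t8}
C dims 7,9,5,1; δ0: rk 5, SNF 1^5; δ1: rk 4, SNF 1^4; δ2: rk 1, SNF 1^1
Ȟ^0 = (7 − 5) − 0 = 2, so Ȟ^0 ≅ Z^2
Ȟ^1 = (9 − 4) − 5 = 0, so Ȟ^1 ≅ 0
Ȟ^2 = (5 − 1) − 4 = 0, so Ȟ^2 ≅ 0

Ȟ^0 ≅ Z^2,  Ȟ^1 ≅ 0,  Ȟ^2 ≅ 0


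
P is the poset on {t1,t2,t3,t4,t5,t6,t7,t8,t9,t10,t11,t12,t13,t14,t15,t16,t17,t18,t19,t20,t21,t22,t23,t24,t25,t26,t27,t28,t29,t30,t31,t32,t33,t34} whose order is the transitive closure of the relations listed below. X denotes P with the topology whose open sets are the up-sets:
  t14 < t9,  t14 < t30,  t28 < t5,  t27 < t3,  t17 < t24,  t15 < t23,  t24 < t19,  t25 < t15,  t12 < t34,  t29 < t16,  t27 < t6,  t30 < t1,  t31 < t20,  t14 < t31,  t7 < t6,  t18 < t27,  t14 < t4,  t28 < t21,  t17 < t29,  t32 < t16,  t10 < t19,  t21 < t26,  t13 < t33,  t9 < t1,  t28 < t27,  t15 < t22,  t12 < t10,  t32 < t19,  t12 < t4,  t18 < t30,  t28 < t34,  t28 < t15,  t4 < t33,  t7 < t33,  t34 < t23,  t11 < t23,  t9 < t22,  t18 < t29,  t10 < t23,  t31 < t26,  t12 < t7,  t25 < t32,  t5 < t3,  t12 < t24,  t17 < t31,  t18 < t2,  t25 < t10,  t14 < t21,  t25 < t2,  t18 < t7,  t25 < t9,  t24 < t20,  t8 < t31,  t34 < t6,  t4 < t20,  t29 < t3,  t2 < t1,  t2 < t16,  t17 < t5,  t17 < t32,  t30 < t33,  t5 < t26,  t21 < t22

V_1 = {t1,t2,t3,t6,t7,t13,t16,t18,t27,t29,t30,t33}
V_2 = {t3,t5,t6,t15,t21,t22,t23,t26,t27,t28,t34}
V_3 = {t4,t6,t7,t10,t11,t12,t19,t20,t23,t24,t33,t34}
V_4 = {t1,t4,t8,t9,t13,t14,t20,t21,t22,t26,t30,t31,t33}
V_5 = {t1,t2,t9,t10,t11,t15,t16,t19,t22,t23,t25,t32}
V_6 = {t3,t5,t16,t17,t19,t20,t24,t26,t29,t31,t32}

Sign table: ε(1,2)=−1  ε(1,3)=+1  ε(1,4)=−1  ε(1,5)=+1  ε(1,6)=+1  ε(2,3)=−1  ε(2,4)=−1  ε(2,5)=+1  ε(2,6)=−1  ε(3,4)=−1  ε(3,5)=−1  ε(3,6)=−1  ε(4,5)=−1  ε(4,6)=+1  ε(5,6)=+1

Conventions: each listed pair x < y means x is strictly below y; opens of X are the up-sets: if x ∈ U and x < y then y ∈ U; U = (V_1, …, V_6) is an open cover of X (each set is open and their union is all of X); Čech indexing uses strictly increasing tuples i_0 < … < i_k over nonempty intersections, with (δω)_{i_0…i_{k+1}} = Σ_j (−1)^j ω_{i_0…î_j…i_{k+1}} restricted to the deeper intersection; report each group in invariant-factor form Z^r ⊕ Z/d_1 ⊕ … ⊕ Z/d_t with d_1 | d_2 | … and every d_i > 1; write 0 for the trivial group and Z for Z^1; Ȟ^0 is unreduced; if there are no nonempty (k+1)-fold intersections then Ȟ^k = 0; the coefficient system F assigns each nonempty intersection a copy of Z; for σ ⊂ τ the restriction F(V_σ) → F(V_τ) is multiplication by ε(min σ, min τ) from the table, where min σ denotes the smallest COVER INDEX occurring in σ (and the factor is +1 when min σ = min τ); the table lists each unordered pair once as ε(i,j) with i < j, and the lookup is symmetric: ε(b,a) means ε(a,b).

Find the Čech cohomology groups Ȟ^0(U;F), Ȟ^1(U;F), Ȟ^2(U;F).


intersection data:
  V12={t3,t6,t27} V13={t6,t7,t33} V14={t1,t13,t30,t33} V15={t1,t2,t16} V16={t3,t16,t29} V23={t6,t23,t34} V24={t21,t22,t26} V25={t15,t22,t23} V26={t3,t5,t26} V34={t4,t20,t33} V35={t10,t11,t19,t23} V36={t19,t20,t24} V45={t1,t9,t22} V46={t20,t26,t31} V56={t16,t19,t32}
  V123={t6} V126={t3} V134={t33} V145={t1} V156={t16} V235={t23} V245={t22} V246={t26} V346={t20} V356={t19}
C dims 6,15,10; δ0: rk 6, SNF 1^5·2; δ1: rk 9, SNF 1^9
Ȟ^0 = (6 − 6) − 0 = 0, so Ȟ^0 ≅ 0
Ȟ^1 = (15 − 9) − 6 = 0 plus torsion [2], so Ȟ^1 ≅ Z/2
Ȟ^2 = (10 − 0) − 9 = 1, so Ȟ^2 ≅ Z

Ȟ^0(U;F) ≅ 0, Ȟ^1(U;F) ≅ Z/2, Ȟ^2(U;F) ≅ Z
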